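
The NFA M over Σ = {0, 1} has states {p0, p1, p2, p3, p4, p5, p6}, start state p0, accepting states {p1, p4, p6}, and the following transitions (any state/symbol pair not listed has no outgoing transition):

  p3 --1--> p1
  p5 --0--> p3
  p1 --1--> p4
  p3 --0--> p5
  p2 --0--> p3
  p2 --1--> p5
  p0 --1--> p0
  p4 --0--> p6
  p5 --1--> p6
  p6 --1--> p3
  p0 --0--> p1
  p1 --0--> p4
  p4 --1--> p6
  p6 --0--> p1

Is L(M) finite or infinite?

infinite

State p0 is reachable from the start and can reach an accepting state, and it lies on the cycle p0 → p0.
Traversing that cycle any number of times yields accepted strings of unbounded length, so the language is infinite.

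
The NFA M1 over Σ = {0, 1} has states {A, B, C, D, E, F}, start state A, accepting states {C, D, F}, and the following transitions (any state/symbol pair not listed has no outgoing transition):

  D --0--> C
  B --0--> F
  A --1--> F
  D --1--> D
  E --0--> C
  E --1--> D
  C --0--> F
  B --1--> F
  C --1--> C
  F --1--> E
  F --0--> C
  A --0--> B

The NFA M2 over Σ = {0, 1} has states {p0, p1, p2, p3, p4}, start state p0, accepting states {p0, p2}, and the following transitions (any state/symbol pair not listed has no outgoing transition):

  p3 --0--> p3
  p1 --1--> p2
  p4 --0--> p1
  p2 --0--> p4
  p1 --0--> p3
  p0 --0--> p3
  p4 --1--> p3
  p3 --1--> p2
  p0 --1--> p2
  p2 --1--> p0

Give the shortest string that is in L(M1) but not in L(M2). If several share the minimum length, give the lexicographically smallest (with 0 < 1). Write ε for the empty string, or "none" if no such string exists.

00

The string 00 is accepted by M1 but not by M2.
No shorter string lies in the difference, and 00 is the lexicographically first length-2 string in L(M1) \ L(M2).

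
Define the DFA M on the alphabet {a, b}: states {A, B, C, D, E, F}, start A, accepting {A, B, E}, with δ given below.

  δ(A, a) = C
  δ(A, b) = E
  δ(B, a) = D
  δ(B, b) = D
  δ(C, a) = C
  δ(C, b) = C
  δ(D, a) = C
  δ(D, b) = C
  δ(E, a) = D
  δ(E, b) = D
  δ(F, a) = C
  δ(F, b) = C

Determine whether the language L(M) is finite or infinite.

finite

The useful states (reachable from A and able to reach an accepting state) are {A, E}.
Restricted to these states the transition graph has no cycle, so every accepting path has bounded length and L is finite.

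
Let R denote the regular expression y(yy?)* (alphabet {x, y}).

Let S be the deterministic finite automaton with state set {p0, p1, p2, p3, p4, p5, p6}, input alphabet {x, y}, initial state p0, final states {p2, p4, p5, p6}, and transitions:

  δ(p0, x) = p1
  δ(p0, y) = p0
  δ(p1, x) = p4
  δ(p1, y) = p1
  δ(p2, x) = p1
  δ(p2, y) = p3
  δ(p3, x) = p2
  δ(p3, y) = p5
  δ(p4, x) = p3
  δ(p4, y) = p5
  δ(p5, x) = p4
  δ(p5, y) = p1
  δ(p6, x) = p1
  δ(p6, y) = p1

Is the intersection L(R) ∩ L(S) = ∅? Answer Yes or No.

Yes

Converting the expression R to a DFA (subset construction, then merging equivalent states) gives the minimal DFA with states {r0, r1, r2}, start state r0, accepting states {r2} and transitions r0: x→r1, y→r2; r1: x→r1, y→r1; r2: x→r1, y→r2.
Exploring the product automaton R × S from the start pair (r0, p0), following both machines on each input symbol, reaches 7 state pairs: (r0, p0), (r1, p1), (r2, p0), (r1, p4), (r1, p3), (r1, p5), (r1, p2).
R accepts in {r2} and S accepts in {p2, p4, p5, p6}; no reachable pair has both components accepting, so no string drives both machines to acceptance simultaneously and L(R) ∩ L(S) = ∅.
So no string is accepted by both, and the intersection is empty.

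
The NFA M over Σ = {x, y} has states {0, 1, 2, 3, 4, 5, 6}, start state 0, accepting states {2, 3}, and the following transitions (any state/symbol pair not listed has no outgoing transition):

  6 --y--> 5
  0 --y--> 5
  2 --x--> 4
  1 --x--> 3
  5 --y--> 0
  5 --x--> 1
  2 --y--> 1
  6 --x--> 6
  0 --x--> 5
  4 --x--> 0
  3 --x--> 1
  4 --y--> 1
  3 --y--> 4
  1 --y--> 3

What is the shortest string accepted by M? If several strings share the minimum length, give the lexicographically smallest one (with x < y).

xxx

A breadth-first search from 0 reaches an accepting state first via the path 0 → 5 → 1 → 3 on input xxx.
No string of length < 3 is accepted (BFS exhausts all shorter strings without reaching an accepting state), and xxx is the lexicographically least accepting string of length 3.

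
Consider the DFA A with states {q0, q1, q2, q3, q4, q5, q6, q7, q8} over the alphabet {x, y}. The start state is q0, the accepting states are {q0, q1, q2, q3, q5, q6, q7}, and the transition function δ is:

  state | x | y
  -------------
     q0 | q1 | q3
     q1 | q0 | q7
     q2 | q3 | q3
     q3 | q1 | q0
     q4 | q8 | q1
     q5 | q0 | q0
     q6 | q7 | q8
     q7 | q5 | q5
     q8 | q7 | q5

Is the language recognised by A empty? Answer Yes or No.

No

The empty string ε is accepted: the run q0 ends in the accepting state q0.
Since at least one string is accepted, L(A) is not empty.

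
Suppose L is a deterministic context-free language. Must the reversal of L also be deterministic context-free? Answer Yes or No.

L = {c bⁿaⁿ : n≥0} ∪ {d b²ⁿaⁿ : n≥0} is a DCFL: the first symbol tells a deterministic PDA whether to pop one or two b's per a. Its reversal Lᴿ = {aⁿbⁿ c : n≥0} ∪ {aⁿb²ⁿ d : n≥0} is not. DCFLs are closed under right quotient by regular languages, and Lᴿ/{c, d} = {aⁿbⁿ : n≥0} ∪ {aⁿb²ⁿ : n≥0} — the standard context-free language accepted by no deterministic PDA (intuitively the machine would have to commit to a b-to-a ratio before the distinguishing marker arrives; formally, a DPDA for it would have a single run on aⁿb²ⁿ, accepting after the prefix aⁿbⁿ and accepting again after n more b's; an ordinary PDA that simulates it on a's and b's and, at any moment when it is accepting, may switch to reading only a fresh letter e while feeding each e to the simulation as a b, would accept aⁱbʲeᵏ (k≥1) exactly when both aⁱbʲ and aⁱbʲ⁺ᵏ are in the language, i.e. its language intersected with the regular set a*b*e⁺ would be exactly {aⁿbⁿeⁿ : n≥1} — impossible, since context-free languages are closed under intersection with regular sets and {aⁿbⁿeⁿ} is not context-free). So Lᴿ cannot be a DCFL.

No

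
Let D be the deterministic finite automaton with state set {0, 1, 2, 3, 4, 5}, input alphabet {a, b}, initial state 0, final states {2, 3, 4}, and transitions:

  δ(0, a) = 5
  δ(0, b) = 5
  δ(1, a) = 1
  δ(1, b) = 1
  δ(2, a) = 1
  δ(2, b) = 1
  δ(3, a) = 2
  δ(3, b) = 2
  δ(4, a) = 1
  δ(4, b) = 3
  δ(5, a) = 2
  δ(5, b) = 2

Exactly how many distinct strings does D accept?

The useful subgraph on states {0, 2, 5} is acyclic, so L(D) is finite; the longest accepting path visits 3 useful states, giving maximum string length 2.
Counting accepting paths from 0 by length: 4 of length 2. Total 4.

4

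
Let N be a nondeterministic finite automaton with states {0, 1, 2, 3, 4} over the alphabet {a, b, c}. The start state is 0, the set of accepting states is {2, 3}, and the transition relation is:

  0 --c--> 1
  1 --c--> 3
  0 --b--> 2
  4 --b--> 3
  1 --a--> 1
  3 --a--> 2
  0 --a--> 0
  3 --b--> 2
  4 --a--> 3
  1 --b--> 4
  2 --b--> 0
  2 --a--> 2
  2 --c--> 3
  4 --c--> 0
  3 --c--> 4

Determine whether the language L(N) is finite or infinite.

infinite

State 0 is reachable from the start and can reach an accepting state, and it lies on the cycle 0 → 0.
Traversing that cycle any number of times yields accepted strings of unbounded length, so the language is infinite.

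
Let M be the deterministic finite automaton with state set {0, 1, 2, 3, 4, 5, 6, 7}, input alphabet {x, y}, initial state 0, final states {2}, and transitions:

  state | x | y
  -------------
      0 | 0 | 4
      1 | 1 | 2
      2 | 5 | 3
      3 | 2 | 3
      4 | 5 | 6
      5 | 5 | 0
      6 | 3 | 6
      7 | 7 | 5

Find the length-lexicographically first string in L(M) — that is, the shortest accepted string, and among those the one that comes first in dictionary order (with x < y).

A breadth-first search from 0 reaches an accepting state first via the path 0 → 4 → 6 → 3 → 2 on input yyxx.
No string of length < 4 is accepted (BFS exhausts all shorter strings without reaching an accepting state), and yyxx is the lexicographically least accepting string of length 4.

yyxx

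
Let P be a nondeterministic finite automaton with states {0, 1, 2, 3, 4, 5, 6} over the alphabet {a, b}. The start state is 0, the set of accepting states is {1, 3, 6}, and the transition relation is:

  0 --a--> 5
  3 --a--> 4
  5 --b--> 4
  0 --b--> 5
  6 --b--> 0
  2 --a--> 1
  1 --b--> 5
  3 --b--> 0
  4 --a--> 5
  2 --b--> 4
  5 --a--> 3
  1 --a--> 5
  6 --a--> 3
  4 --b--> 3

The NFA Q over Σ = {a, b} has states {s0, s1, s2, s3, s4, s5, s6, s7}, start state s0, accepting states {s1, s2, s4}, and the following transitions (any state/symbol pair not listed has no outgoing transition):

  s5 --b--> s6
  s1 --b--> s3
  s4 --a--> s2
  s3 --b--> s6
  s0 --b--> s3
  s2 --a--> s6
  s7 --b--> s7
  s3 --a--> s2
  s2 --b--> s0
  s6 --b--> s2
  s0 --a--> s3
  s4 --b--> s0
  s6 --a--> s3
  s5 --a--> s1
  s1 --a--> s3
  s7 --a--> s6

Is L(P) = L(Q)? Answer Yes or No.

Yes

Exploring the product automaton P × Q from the start pair (0, s0), following both machines on each input symbol, reaches 4 state pairs: (0, s0), (5, s3), (3, s2), (4, s6).
P accepts in {1, 3, 6} and Q accepts in {s1, s2, s4}. In every reachable pair the two components are either both accepting — (3, s2) — or both non-accepting, so no string is accepted by exactly one of the machines: L(P) \ L(Q) and L(Q) \ L(P) are both empty.
Hence every string is accepted by P iff it is accepted by Q, and the two languages coincide.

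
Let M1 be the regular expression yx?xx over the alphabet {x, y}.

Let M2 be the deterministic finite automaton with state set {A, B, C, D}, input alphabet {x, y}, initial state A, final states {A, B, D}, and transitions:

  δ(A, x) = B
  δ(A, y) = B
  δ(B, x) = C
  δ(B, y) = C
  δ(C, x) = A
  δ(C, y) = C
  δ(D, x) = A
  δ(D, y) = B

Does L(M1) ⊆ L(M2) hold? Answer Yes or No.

Converting the expression M1 to a DFA (subset construction, then merging equivalent states) gives the minimal DFA with states {r0, r1, r2, r3, r4, r5}, start state r0, accepting states {r4, r5} and transitions r0: x→r1, y→r2; r1: x→r1, y→r1; r2: x→r3, y→r1; r3: x→r4, y→r1; r4: x→r5, y→r1; r5: x→r1, y→r1.
Exploring the product automaton M1 × M2 from the start pair (r0, A), following both machines on each input symbol, reaches 8 state pairs: (r0, A), (r1, B), (r2, B), (r1, C), (r3, C), (r1, A), (r4, A), (r5, B).
M1 accepts in {r4, r5} and M2 accepts in {A, B, D}. The reachable pairs whose M1-component is accepting are (r4, A), (r5, B); in each of them the M2-component is accepting too, so the product for L(M1) \ L(M2) (M1-component accepting, M2-component rejecting) has no reachable accepting pair and the difference is empty.
Hence every string in L(M1) is also in L(M2).

Yes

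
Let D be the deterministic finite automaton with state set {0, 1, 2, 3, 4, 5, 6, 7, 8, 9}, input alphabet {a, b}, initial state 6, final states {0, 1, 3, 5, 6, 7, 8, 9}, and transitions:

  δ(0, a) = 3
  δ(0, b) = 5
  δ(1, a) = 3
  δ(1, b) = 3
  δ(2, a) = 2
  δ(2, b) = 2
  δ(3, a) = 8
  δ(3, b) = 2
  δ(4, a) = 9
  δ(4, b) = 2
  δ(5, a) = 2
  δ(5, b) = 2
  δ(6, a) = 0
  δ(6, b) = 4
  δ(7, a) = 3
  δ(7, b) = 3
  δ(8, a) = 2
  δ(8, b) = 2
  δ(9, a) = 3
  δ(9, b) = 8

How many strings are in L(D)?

9

The useful subgraph on states {0, 3, 4, 5, 6, 8, 9} is acyclic, so L(D) is finite; the longest accepting path visits 5 useful states, giving maximum string length 4.
Counting accepting paths from 6 by length: 1 of length 0, 1 of length 1, 3 of length 2, 3 of length 3, 1 of length 4. Total 9.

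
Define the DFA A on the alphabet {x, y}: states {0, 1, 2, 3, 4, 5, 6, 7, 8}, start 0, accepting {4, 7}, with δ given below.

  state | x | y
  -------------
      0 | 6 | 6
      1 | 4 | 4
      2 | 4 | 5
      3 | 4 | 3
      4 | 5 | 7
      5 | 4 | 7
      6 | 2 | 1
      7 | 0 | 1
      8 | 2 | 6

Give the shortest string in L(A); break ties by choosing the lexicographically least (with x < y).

A breadth-first search from 0 reaches an accepting state first via the path 0 → 6 → 2 → 4 on input xxx.
No string of length < 3 is accepted (BFS exhausts all shorter strings without reaching an accepting state), and xxx is the lexicographically least accepting string of length 3.

xxx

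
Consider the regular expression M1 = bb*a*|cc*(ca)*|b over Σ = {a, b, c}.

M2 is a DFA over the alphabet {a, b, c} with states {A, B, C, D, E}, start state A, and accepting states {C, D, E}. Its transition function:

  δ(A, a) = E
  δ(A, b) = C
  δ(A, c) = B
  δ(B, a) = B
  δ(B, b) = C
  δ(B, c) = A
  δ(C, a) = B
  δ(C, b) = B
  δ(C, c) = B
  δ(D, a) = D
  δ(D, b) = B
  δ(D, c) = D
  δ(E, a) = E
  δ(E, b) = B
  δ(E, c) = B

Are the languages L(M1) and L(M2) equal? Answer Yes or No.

No

The string c is accepted by M1 but rejected by M2.
So L(M1) ≠ L(M2).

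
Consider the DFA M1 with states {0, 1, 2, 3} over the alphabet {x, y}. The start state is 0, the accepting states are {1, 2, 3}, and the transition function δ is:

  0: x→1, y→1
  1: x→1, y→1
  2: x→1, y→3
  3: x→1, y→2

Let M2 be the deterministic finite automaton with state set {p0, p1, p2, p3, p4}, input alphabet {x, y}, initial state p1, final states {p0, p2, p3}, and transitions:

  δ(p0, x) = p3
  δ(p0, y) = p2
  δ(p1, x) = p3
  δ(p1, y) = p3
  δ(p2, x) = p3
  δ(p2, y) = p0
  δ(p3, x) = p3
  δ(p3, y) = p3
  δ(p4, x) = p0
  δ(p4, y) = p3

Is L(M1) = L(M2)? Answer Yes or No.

Yes

Exploring the product automaton M1 × M2 from the start pair (0, p1), following both machines on each input symbol, reaches 2 state pairs: (0, p1), (1, p3).
M1 accepts in {1, 2, 3} and M2 accepts in {p0, p2, p3}. In every reachable pair the two components are either both accepting — (1, p3) — or both non-accepting, so no string is accepted by exactly one of the machines: L(M1) \ L(M2) and L(M2) \ L(M1) are both empty.
Hence every string is accepted by M1 iff it is accepted by M2, and the two languages coincide.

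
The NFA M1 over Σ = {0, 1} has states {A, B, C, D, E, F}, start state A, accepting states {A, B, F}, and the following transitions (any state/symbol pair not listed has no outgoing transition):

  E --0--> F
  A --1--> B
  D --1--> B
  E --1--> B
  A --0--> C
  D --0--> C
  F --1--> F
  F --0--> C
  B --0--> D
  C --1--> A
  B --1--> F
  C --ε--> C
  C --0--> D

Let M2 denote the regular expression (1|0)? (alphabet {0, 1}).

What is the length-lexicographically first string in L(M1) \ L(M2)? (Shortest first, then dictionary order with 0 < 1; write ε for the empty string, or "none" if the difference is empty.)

01

The string 01 is accepted by M1 but not by M2.
No shorter string lies in the difference, and 01 is the lexicographically first length-2 string in L(M1) \ L(M2).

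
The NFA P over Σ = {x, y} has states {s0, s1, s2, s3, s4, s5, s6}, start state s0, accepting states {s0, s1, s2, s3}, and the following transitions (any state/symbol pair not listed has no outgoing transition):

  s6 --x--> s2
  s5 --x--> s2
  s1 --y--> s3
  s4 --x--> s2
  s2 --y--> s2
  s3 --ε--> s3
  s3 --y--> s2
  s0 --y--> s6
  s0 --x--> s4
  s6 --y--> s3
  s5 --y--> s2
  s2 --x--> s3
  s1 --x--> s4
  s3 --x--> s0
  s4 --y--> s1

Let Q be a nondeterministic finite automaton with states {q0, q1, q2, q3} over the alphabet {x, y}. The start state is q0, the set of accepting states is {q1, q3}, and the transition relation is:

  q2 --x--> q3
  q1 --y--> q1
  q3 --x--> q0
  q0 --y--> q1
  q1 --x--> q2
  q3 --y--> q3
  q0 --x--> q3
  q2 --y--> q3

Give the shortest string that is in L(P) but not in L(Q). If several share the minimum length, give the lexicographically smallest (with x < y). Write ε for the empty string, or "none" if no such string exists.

The empty string ε is accepted by P but not by Q.
Since ε is the unique shortest string, it is the required witness.

ε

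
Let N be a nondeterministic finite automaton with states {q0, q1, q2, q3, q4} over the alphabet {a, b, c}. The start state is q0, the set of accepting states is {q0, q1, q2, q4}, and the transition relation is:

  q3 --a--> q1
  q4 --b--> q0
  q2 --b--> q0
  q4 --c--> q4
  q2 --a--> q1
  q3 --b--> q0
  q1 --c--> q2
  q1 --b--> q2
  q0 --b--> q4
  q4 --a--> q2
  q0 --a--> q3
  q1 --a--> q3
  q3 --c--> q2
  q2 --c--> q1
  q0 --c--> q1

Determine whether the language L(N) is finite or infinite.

infinite

State q0 is reachable from the start and can reach an accepting state, and it lies on the cycle q0 → q1 → q2 → q0.
Traversing that cycle any number of times yields accepted strings of unbounded length, so the language is infinite.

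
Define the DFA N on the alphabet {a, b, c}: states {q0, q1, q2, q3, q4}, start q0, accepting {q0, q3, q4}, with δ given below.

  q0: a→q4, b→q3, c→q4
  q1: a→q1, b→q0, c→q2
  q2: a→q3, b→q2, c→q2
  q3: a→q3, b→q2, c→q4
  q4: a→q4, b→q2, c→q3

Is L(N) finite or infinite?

State q2 is reachable from the start and can reach an accepting state, and it lies on the cycle q2 → q2.
Traversing that cycle any number of times yields accepted strings of unbounded length, so the language is infinite.

infinite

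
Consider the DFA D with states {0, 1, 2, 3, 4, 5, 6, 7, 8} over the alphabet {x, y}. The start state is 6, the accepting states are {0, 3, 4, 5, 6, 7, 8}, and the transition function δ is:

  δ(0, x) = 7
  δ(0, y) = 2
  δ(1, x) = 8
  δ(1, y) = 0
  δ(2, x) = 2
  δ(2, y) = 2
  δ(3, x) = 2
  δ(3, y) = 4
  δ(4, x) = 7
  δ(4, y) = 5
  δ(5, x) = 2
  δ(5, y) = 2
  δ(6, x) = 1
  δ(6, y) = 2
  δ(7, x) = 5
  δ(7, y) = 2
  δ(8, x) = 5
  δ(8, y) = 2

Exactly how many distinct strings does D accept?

6

The useful subgraph on states {0, 1, 5, 6, 7, 8} is acyclic, so L(D) is finite; the longest accepting path visits 5 useful states, giving maximum string length 4.
Counting accepting paths from 6 by length: 1 of length 0, 2 of length 2, 2 of length 3, 1 of length 4. Total 6.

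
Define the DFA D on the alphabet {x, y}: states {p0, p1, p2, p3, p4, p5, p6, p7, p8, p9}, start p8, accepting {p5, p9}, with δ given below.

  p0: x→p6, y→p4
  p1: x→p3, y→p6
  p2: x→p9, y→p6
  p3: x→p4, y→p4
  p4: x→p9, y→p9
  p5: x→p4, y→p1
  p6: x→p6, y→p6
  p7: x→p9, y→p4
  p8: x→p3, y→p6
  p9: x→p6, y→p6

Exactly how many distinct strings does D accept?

The useful subgraph on states {p3, p4, p8, p9} is acyclic, so L(D) is finite; the longest accepting path visits 4 useful states, giving maximum string length 3.
Counting accepting paths from p8 by length: 4 of length 3. Total 4.

4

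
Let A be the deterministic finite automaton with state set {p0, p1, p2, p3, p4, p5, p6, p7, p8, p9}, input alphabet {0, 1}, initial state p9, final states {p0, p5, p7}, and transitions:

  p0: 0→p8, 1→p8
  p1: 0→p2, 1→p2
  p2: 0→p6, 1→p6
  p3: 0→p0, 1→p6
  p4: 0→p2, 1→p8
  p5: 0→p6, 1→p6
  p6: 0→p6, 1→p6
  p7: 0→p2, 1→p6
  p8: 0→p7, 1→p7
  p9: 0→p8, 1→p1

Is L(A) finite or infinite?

The useful states (reachable from p9 and able to reach an accepting state) are {p7, p8, p9}.
Restricted to these states the transition graph has no cycle, so every accepting path has bounded length and L is finite.

finite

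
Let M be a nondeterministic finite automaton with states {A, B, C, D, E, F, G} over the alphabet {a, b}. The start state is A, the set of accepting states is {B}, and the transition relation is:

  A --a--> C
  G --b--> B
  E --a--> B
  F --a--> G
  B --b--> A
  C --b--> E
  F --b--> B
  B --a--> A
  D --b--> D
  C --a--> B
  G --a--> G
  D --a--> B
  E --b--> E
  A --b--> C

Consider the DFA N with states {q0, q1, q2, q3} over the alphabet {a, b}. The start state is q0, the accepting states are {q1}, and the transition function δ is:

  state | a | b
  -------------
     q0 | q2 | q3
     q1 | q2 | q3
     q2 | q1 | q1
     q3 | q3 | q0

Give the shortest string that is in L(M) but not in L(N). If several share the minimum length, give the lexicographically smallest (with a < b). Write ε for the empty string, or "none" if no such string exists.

ba

The string ba is accepted by M but not by N.
No shorter string lies in the difference, and ba is the lexicographically first length-2 string in L(M) \ L(N).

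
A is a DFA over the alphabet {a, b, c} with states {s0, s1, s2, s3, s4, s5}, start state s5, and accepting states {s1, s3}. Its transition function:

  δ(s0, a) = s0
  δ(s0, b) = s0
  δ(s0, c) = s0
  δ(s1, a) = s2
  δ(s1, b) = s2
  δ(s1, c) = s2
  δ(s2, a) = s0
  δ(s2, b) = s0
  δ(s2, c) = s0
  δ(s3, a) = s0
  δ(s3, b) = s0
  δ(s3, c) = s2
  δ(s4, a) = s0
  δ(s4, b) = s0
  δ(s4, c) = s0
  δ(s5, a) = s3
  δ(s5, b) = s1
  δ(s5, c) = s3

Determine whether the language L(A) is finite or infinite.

finite

The useful states (reachable from s5 and able to reach an accepting state) are {s1, s3, s5}.
Restricted to these states the transition graph has no cycle, so every accepting path has bounded length and L is finite.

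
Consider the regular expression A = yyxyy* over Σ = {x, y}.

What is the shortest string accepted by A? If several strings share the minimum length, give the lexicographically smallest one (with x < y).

yyxy

By inspection of the expression, no string of length less than 4 matches, and yyxy is the lexicographically first match of length 4.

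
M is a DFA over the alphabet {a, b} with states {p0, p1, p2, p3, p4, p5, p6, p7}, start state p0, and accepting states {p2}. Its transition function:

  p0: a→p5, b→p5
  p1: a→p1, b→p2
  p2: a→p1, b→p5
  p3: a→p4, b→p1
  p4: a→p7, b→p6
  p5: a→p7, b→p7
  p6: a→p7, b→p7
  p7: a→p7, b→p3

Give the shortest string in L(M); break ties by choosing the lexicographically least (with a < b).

aabbb

A breadth-first search from p0 reaches an accepting state first via the path p0 → p5 → p7 → p3 → p1 → p2 on input aabbb.
No string of length < 5 is accepted (BFS exhausts all shorter strings without reaching an accepting state), and aabbb is the lexicographically least accepting string of length 5.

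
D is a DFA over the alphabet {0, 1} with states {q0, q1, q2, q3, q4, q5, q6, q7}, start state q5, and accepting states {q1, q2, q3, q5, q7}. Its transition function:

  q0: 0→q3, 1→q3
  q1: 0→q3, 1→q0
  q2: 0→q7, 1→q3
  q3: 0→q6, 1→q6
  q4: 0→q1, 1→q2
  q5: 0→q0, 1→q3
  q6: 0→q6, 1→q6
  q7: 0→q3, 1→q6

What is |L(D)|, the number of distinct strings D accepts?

4

The useful subgraph on states {q0, q3, q5} is acyclic, so L(D) is finite; the longest accepting path visits 3 useful states, giving maximum string length 2.
Counting accepting paths from q5 by length: 1 of length 0, 1 of length 1, 2 of length 2. Total 4.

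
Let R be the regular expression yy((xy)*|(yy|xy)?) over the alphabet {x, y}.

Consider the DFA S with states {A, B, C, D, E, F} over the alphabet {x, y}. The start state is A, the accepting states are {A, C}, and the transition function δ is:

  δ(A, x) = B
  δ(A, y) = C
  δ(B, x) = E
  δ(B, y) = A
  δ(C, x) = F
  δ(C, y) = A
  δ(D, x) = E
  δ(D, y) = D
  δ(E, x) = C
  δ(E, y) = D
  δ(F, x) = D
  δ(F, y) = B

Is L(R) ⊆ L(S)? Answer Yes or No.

Converting the expression R to a DFA (subset construction, then merging equivalent states) gives the minimal DFA with states {r0, r1, r2, r3, r4, r5, r6, r7}, start state r0, accepting states {r3, r6, r7} and transitions r0: x→r1, y→r2; r1: x→r1, y→r1; r2: x→r1, y→r3; r3: x→r4, y→r5; r4: x→r1, y→r6; r5: x→r1, y→r7; r6: x→r4, y→r1; r7: x→r1, y→r1.
Exploring the product automaton R × S from the start pair (r0, A), following both machines on each input symbol, reaches 13 state pairs: (r0, A), (r1, B), (r2, C), (r1, E), (r1, A), (r1, F), (r3, A), (r1, C), (r1, D), (r4, B), (r5, C), (r6, A), (r7, A).
R accepts in {r3, r6, r7} and S accepts in {A, C}. The reachable pairs whose R-component is accepting are (r3, A), (r6, A), (r7, A); in each of them the S-component is accepting too, so the product for L(R) \ L(S) (R-component accepting, S-component rejecting) has no reachable accepting pair and the difference is empty.
Hence every string in L(R) is also in L(S).

Yes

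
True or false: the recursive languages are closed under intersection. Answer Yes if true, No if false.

Run both deciders on the input and accept iff both accept; the combined machine always halts.
So the recursive languages are closed under intersection.

Yes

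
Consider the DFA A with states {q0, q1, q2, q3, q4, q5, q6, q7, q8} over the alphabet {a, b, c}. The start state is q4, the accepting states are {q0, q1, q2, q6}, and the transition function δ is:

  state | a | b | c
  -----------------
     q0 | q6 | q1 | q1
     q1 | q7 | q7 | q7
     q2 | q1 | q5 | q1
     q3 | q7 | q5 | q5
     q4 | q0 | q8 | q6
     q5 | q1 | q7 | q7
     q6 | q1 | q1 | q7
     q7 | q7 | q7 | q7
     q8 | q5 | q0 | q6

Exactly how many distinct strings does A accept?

The useful subgraph on states {q0, q1, q4, q5, q6, q8} is acyclic, so L(A) is finite; the longest accepting path visits 5 useful states, giving maximum string length 4.
Counting accepting paths from q4 by length: 2 of length 1, 7 of length 2, 8 of length 3, 2 of length 4. Total 19.

19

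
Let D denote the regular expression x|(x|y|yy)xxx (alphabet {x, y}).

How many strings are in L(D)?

The expression has no Kleene star, so L(D) is finite. Expanding the alternatives gives {x, xxxx, yxxx, yyxxx}.
That is 1 of length 1, 2 of length 4, 1 of length 5: 4 strings in all.

4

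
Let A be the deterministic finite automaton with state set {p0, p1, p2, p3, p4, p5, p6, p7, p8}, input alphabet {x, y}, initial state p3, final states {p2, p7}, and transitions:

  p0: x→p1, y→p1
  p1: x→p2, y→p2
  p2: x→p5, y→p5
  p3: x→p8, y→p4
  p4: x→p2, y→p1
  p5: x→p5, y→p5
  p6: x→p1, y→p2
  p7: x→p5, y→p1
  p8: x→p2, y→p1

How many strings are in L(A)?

The useful subgraph on states {p1, p2, p3, p4, p8} is acyclic, so L(A) is finite; the longest accepting path visits 4 useful states, giving maximum string length 3.
Counting accepting paths from p3 by length: 2 of length 2, 4 of length 3. Total 6.

6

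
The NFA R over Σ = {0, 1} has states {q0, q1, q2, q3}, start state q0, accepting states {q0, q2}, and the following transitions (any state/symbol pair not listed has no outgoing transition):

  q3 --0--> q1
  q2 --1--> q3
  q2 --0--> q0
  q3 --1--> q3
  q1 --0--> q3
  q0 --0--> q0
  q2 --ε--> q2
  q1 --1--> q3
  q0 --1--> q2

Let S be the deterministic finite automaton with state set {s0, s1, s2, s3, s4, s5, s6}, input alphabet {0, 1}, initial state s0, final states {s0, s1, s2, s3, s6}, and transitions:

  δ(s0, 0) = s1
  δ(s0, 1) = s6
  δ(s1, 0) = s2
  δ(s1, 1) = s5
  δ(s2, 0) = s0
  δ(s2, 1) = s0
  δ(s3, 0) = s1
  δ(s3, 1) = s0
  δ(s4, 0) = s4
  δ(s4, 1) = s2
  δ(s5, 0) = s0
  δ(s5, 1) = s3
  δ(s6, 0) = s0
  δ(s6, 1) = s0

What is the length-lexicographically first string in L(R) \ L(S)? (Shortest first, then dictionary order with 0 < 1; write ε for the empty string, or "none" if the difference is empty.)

01

The string 01 is accepted by R but not by S.
No shorter string lies in the difference, and 01 is the lexicographically first length-2 string in L(R) \ L(S).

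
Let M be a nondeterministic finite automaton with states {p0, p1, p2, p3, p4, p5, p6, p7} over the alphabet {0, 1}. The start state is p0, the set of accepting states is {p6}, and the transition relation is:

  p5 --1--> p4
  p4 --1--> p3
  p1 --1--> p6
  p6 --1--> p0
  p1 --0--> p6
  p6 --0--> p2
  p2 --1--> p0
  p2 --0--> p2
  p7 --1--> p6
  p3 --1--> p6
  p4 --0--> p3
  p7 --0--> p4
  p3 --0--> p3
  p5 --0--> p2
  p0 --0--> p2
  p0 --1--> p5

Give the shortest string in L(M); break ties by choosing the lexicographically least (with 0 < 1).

1101

A breadth-first search from p0 reaches an accepting state first via the path p0 → p5 → p4 → p3 → p6 on input 1101.
No string of length < 4 is accepted (BFS exhausts all shorter strings without reaching an accepting state), and 1101 is the lexicographically least accepting string of length 4.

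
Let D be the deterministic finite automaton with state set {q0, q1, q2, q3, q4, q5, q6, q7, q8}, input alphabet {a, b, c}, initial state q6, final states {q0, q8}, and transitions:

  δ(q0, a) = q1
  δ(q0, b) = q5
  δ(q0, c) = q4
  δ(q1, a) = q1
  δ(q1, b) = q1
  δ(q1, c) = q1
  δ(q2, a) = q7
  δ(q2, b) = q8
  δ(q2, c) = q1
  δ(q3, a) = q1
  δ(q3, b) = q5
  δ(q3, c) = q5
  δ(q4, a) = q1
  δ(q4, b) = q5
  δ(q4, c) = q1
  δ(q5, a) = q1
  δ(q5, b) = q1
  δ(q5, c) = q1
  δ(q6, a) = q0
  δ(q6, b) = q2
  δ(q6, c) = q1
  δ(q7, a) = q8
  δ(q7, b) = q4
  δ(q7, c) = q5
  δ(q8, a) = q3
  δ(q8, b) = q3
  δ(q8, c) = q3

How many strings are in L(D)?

The useful subgraph on states {q0, q2, q6, q7, q8} is acyclic, so L(D) is finite; the longest accepting path visits 4 useful states, giving maximum string length 3.
Counting accepting paths from q6 by length: 1 of length 1, 1 of length 2, 1 of length 3. Total 3.

3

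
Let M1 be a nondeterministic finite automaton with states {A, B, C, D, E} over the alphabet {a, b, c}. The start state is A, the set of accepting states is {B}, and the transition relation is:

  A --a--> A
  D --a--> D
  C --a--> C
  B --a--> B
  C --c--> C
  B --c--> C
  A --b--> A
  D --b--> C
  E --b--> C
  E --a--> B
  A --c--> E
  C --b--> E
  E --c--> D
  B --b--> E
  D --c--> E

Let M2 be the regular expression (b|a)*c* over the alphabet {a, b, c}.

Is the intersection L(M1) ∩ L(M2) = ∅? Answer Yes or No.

Converting the expression M2 to a DFA (subset construction, then merging equivalent states) gives the minimal DFA with states {r0, r1, r2}, start state r0, accepting states {r0, r1} and transitions r0: a→r0, b→r0, c→r1; r1: a→r2, b→r2, c→r1; r2: a→r2, b→r2, c→r2.
Exploring the product automaton M1 × M2 from the start pair (A, r0), following both machines on each input symbol, reaches 7 state pairs: (A, r0), (E, r1), (B, r2), (C, r2), (D, r1), (E, r2), (D, r2).
M1 accepts in {B} and M2 accepts in {r0, r1}; no reachable pair has both components accepting, so no string drives both machines to acceptance simultaneously and L(M1) ∩ L(M2) = ∅.
So no string is accepted by both, and the intersection is empty.

Yes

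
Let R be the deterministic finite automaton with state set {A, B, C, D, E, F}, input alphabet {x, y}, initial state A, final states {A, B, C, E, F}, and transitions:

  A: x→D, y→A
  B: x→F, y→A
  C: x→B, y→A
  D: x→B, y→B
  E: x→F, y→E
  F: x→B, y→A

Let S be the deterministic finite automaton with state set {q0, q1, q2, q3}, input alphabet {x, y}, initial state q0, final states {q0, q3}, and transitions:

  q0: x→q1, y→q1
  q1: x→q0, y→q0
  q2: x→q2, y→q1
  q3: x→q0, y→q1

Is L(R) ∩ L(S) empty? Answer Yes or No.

No

The empty string ε is accepted by both R and S.
Hence L(R) ∩ L(S) ≠ ∅.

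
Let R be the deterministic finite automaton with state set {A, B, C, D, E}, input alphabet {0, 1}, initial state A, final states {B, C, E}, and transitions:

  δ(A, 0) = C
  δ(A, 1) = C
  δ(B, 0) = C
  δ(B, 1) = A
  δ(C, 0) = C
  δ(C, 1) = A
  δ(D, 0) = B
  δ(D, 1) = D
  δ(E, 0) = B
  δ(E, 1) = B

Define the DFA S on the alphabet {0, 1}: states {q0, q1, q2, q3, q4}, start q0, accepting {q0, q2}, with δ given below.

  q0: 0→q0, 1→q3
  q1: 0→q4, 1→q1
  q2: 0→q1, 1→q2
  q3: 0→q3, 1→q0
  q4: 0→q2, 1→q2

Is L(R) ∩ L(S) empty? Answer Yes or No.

No

The string 0 is accepted by both R and S.
Hence L(R) ∩ L(S) ≠ ∅.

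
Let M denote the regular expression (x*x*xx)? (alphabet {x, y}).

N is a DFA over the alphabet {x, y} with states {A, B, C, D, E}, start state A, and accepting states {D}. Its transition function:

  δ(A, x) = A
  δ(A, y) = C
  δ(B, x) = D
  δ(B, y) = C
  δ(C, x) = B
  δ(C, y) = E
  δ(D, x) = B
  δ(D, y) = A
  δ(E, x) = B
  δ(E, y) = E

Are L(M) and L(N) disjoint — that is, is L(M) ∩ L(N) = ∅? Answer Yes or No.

Yes

Converting the expression M to a DFA (subset construction, then merging equivalent states) gives the minimal DFA with states {m0, m1, m2, m3}, start state m0, accepting states {m0, m3} and transitions m0: x→m1, y→m2; m1: x→m3, y→m2; m2: x→m2, y→m2; m3: x→m3, y→m2.
Exploring the product automaton M × N from the start pair (m0, A), following both machines on each input symbol, reaches 8 state pairs: (m0, A), (m1, A), (m2, C), (m3, A), (m2, B), (m2, E), (m2, D), (m2, A).
M accepts in {m0, m3} and N accepts in {D}; no reachable pair has both components accepting, so no string drives both machines to acceptance simultaneously and L(M) ∩ L(N) = ∅.
So no string is accepted by both, and the intersection is empty.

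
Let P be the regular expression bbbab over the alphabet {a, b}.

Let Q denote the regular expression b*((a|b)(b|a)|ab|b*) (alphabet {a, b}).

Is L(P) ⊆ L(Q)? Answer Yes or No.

Yes

Converting the expression P to a DFA (subset construction, then merging equivalent states) gives the minimal DFA with states {p0, p1, p2, p3, p4, p5, p6}, start state p0, accepting states {p6} and transitions p0: a→p1, b→p2; p1: a→p1, b→p1; p2: a→p1, b→p3; p3: a→p1, b→p4; p4: a→p5, b→p1; p5: a→p1, b→p6; p6: a→p1, b→p1.
Converting the expression Q to a DFA (subset construction, then merging equivalent states) gives the minimal DFA with states {q0, q1, q2, q3, q4, q5}, start state q0, accepting states {q0, q2, q3, q4} and transitions q0: a→q1, b→q2; q1: a→q3, b→q3; q2: a→q4, b→q2; q3: a→q5, b→q5; q4: a→q3, b→q3; q5: a→q5, b→q5.
Exploring the product automaton P × Q from the start pair (p0, q0), following both machines on each input symbol, reaches 11 state pairs: (p0, q0), (p1, q1), (p2, q2), (p1, q3), (p1, q4), (p3, q2), (p1, q5), (p4, q2), (p5, q4), (p1, q2), (p6, q3).
P accepts in {p6} and Q accepts in {q0, q2, q3, q4}. The reachable pairs whose P-component is accepting are (p6, q3); in each of them the Q-component is accepting too, so the product for L(P) \ L(Q) (P-component accepting, Q-component rejecting) has no reachable accepting pair and the difference is empty.
Hence every string in L(P) is also in L(Q).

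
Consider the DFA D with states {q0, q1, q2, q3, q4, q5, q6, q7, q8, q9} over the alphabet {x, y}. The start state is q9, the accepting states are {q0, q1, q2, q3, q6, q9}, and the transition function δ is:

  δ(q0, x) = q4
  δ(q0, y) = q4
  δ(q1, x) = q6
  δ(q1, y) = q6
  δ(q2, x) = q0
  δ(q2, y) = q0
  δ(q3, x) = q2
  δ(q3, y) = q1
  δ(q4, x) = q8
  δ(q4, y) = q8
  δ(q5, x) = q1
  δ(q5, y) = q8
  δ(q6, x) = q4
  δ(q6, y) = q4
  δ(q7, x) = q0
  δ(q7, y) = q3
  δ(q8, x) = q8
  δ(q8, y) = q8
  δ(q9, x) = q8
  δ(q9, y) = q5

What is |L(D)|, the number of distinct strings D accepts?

4

The useful subgraph on states {q1, q5, q6, q9} is acyclic, so L(D) is finite; the longest accepting path visits 4 useful states, giving maximum string length 3.
Counting accepting paths from q9 by length: 1 of length 0, 1 of length 2, 2 of length 3. Total 4.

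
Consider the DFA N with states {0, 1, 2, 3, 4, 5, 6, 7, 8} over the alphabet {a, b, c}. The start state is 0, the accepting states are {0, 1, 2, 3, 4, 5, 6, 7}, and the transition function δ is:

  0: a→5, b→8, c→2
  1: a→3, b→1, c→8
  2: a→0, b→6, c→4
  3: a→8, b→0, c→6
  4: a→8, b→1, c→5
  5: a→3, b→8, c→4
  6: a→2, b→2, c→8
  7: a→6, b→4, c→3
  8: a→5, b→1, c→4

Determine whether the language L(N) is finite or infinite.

State 8 is reachable from the start and can reach an accepting state, and it lies on the cycle 8 → 1 → 8.
Traversing that cycle any number of times yields accepted strings of unbounded length, so the language is infinite.

infinite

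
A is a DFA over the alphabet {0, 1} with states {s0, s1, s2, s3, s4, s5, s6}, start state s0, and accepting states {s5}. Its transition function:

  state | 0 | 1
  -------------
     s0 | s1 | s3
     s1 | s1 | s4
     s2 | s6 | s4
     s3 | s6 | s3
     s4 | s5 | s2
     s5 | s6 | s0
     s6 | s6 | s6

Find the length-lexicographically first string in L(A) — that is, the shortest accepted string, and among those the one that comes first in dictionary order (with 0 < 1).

A breadth-first search from s0 reaches an accepting state first via the path s0 → s1 → s4 → s5 on input 010.
No string of length < 3 is accepted (BFS exhausts all shorter strings without reaching an accepting state), and 010 is the lexicographically least accepting string of length 3.

010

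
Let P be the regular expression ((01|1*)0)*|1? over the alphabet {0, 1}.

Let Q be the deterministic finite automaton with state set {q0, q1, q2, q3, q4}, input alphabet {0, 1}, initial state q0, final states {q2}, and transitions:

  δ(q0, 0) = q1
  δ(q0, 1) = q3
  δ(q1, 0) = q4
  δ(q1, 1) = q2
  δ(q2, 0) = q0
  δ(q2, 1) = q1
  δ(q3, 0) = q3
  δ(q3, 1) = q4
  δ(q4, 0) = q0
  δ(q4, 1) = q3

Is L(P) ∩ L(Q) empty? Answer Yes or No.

Converting the expression P to a DFA (subset construction, then merging equivalent states) gives the minimal DFA with states {p0, p1, p2}, start state p0, accepting states {p0, p1} and transitions p0: 0→p1, 1→p1; p1: 0→p1, 1→p2; p2: 0→p1, 1→p2.
Exploring the product automaton P × Q from the start pair (p0, q0), following both machines on each input symbol, reaches 9 state pairs: (p0, q0), (p1, q1), (p1, q3), (p1, q4), (p2, q2), (p2, q4), (p1, q0), (p2, q3), (p2, q1).
P accepts in {p0, p1} and Q accepts in {q2}; no reachable pair has both components accepting, so no string drives both machines to acceptance simultaneously and L(P) ∩ L(Q) = ∅.
So no string is accepted by both, and the intersection is empty.

Yes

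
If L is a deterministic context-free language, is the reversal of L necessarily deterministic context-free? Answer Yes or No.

L = {c bⁿaⁿ : n≥0} ∪ {d b²ⁿaⁿ : n≥0} is a DCFL: the first symbol tells a deterministic PDA whether to pop one or two b's per a. Its reversal Lᴿ = {aⁿbⁿ c : n≥0} ∪ {aⁿb²ⁿ d : n≥0} is not. DCFLs are closed under right quotient by regular languages, and Lᴿ/{c, d} = {aⁿbⁿ : n≥0} ∪ {aⁿb²ⁿ : n≥0} — the standard context-free language accepted by no deterministic PDA (intuitively the machine would have to commit to a b-to-a ratio before the distinguishing marker arrives; formally, a DPDA for it would have a single run on aⁿb²ⁿ, accepting after the prefix aⁿbⁿ and accepting again after n more b's; an ordinary PDA that simulates it on a's and b's and, at any moment when it is accepting, may switch to reading only a fresh letter e while feeding each e to the simulation as a b, would accept aⁱbʲeᵏ (k≥1) exactly when both aⁱbʲ and aⁱbʲ⁺ᵏ are in the language, i.e. its language intersected with the regular set a*b*e⁺ would be exactly {aⁿbⁿeⁿ : n≥1} — impossible, since context-free languages are closed under intersection with regular sets and {aⁿbⁿeⁿ} is not context-free). So Lᴿ cannot be a DCFL.

No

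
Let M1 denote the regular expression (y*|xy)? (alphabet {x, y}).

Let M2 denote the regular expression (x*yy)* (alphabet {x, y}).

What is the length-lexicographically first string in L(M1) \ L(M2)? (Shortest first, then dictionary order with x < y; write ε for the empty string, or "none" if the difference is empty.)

The string y is accepted by M1 but not by M2.
No shorter string lies in the difference, and y is the lexicographically first length-1 string in L(M1) \ L(M2).

y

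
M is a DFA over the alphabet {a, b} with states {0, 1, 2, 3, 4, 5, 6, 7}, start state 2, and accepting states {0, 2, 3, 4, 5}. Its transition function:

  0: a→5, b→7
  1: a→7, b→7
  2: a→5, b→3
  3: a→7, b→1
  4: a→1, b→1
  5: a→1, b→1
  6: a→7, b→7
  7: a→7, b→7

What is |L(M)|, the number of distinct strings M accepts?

3

The useful subgraph on states {2, 3, 5} is acyclic, so L(M) is finite; the longest accepting path visits 2 useful states, giving maximum string length 1.
Counting accepting paths from 2 by length: 1 of length 0, 2 of length 1. Total 3.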